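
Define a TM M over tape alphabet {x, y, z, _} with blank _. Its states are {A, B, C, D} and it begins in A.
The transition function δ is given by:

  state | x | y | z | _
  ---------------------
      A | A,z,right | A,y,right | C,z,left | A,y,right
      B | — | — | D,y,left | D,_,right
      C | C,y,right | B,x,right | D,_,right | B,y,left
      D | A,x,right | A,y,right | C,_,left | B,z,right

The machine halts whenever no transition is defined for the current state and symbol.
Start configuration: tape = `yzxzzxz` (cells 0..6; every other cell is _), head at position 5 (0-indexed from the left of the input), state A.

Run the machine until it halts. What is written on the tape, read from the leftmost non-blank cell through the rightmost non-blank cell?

yzyyyy

state=A head=5 tape=yzxzz[x]z   (A,x)→(A,z,right)
state=A head=6 tape=yzxzzz[z]   (A,z)→(C,z,left)
state=C head=5 tape=yzxzz[z]z   (C,z)→(D,_,right)
state=D head=6 tape=yzxzz_[z]   (D,z)→(C,_,left)
state=C head=5 tape=yzxzz[_]_   (C,_)→(B,y,left)
state=B head=4 tape=yzxz[z]y_   (B,z)→(D,y,left)
state=D head=3 tape=yzx[z]yy_   (D,z)→(C,_,left)
state=C head=2 tape=yz[x]_yy_   (C,x)→(C,y,right)
state=C head=3 tape=yzy[_]yy_   (C,_)→(B,y,left)
state=B head=2 tape=yz[y]yyy_
The non-blank tape span at halt is yzyyyy.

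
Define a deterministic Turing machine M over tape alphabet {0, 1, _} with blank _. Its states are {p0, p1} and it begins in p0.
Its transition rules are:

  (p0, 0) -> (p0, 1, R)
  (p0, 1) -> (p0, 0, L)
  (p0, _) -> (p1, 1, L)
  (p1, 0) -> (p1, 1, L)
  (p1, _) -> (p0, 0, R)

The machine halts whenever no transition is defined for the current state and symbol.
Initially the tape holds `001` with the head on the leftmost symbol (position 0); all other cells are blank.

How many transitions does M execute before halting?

14

p0 | __[0]01_   read 0 → write 1, move R, go to p0
p0 | __1[0]1_   read 0 → write 1, move R, go to p0
p0 | __11[1]_   read 1 → write 0, move L, go to p0
p0 | __1[1]0_   read 1 → write 0, move L, go to p0
p0 | __[1]00_   read 1 → write 0, move L, go to p0
p0 | _[_]000_   read _ → write 1, move L, go to p1
p1 | [_]1000_   read _ → write 0, move R, go to p0
p0 | 0[1]000_   read 1 → write 0, move L, go to p0
p0 | [0]0000_   read 0 → write 1, move R, go to p0
p0 | 1[0]000_   read 0 → write 1, move R, go to p0
p0 | 11[0]00_   read 0 → write 1, move R, go to p0
p0 | 111[0]0_   read 0 → write 1, move R, go to p0
p0 | 1111[0]_   read 0 → write 1, move R, go to p0
p0 | 11111[_]   read _ → write 1, move L, go to p1
p1 | 1111[1]1
M halts after 14 transitions.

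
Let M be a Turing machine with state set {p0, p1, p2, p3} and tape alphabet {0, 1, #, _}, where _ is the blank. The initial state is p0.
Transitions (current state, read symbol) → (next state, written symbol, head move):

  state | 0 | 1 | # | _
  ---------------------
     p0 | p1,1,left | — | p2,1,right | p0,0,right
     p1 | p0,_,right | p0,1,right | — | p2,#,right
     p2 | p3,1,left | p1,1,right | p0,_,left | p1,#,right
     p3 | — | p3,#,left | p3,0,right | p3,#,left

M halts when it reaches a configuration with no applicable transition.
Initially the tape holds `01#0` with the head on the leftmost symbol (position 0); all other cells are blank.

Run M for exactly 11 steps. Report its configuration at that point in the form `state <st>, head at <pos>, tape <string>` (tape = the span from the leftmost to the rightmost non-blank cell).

state=p0 head=0 tape=_[0]1#0   (p0,0)→(p1,1,left)
state=p1 head=-1 tape=[_]11#0   (p1,_)→(p2,#,right)
state=p2 head=0 tape=#[1]1#0   (p2,1)→(p1,1,right)
state=p1 head=1 tape=#1[1]#0   (p1,1)→(p0,1,right)
state=p0 head=2 tape=#11[#]0   (p0,#)→(p2,1,right)
state=p2 head=3 tape=#111[0]   (p2,0)→(p3,1,left)
state=p3 head=2 tape=#11[1]1   (p3,1)→(p3,#,left)
state=p3 head=1 tape=#1[1]#1   (p3,1)→(p3,#,left)
state=p3 head=0 tape=#[1]##1   (p3,1)→(p3,#,left)
state=p3 head=-1 tape=[#]###1   (p3,#)→(p3,0,right)
state=p3 head=0 tape=0[#]##1   (p3,#)→(p3,0,right)
state=p3 head=1 tape=00[#]#1
After 11 steps: state p3, head at 1, tape 00##1.

state p3, head at 1, tape 00##1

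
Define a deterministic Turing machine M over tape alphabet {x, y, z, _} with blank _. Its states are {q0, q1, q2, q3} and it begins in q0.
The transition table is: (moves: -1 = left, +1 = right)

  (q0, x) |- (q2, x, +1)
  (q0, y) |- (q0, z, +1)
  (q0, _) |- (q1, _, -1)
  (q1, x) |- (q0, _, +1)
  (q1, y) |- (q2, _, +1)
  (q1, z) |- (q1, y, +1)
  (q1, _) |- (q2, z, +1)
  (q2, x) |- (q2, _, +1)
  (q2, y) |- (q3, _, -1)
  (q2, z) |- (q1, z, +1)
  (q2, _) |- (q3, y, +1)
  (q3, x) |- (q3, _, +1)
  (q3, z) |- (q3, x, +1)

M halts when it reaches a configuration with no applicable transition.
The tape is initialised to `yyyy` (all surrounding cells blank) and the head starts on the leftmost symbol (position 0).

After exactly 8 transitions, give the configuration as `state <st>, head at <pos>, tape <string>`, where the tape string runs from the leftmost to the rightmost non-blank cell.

state q3, head at 6, tape zzzyzy

state=q0 head=0 tape=[y]yyy___   (q0,y)→(q0,z,+1)
state=q0 head=1 tape=z[y]yy___   (q0,y)→(q0,z,+1)
state=q0 head=2 tape=zz[y]y___   (q0,y)→(q0,z,+1)
state=q0 head=3 tape=zzz[y]___   (q0,y)→(q0,z,+1)
state=q0 head=4 tape=zzzz[_]__   (q0,_)→(q1,_,-1)
state=q1 head=3 tape=zzz[z]___   (q1,z)→(q1,y,+1)
state=q1 head=4 tape=zzzy[_]__   (q1,_)→(q2,z,+1)
state=q2 head=5 tape=zzzyz[_]_   (q2,_)→(q3,y,+1)
state=q3 head=6 tape=zzzyzy[_]
After 8 steps: state q3, head at 6, tape zzzyzy.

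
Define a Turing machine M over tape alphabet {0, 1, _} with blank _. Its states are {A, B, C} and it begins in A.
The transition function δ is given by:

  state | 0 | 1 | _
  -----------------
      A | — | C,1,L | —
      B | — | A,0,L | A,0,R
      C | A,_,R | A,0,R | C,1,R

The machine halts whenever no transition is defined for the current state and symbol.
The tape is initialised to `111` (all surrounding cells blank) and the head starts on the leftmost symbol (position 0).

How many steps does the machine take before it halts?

A | _[1]11_   read 1 → write 1, move L, go to C
C | [_]111_   read _ → write 1, move R, go to C
C | 1[1]11_   read 1 → write 0, move R, go to A
A | 10[1]1_   read 1 → write 1, move L, go to C
C | 1[0]11_   read 0 → write _, move R, go to A
A | 1_[1]1_   read 1 → write 1, move L, go to C
C | 1[_]11_   read _ → write 1, move R, go to C
C | 11[1]1_   read 1 → write 0, move R, go to A
A | 110[1]_   read 1 → write 1, move L, go to C
C | 11[0]1_   read 0 → write _, move R, go to A
A | 11_[1]_   read 1 → write 1, move L, go to C
C | 11[_]1_   read _ → write 1, move R, go to C
C | 111[1]_   read 1 → write 0, move R, go to A
A | 1110[_]
M halts after 13 transitions.

13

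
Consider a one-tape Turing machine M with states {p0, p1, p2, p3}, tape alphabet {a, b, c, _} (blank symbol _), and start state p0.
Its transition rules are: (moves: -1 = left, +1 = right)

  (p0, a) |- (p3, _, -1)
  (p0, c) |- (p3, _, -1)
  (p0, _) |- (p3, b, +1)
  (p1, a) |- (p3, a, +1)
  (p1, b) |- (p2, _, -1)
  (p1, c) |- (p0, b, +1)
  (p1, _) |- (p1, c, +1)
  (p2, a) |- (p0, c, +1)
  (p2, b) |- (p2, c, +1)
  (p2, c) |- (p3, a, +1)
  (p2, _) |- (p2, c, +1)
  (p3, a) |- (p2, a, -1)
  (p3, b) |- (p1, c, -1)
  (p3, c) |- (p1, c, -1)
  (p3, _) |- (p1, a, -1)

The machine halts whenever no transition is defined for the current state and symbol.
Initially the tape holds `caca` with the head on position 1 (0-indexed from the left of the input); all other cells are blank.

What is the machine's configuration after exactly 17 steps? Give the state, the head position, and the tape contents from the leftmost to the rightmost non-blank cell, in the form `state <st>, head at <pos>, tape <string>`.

p0 | _c[a]ca   read a → write _, move -1, go to p3
p3 | _[c]_ca   read c → write c, move -1, go to p1
p1 | [_]c_ca   read _ → write c, move +1, go to p1
p1 | c[c]_ca   read c → write b, move +1, go to p0
p0 | cb[_]ca   read _ → write b, move +1, go to p3
p3 | cbb[c]a   read c → write c, move -1, go to p1
p1 | cb[b]ca   read b → write _, move -1, go to p2
p2 | c[b]_ca   read b → write c, move +1, go to p2
p2 | cc[_]ca   read _ → write c, move +1, go to p2
p2 | ccc[c]a   read c → write a, move +1, go to p3
p3 | ccca[a]   read a → write a, move -1, go to p2
p2 | ccc[a]a   read a → write c, move +1, go to p0
p0 | cccc[a]   read a → write _, move -1, go to p3
p3 | ccc[c]_   read c → write c, move -1, go to p1
p1 | cc[c]c_   read c → write b, move +1, go to p0
p0 | ccb[c]_   read c → write _, move -1, go to p3
p3 | cc[b]__   read b → write c, move -1, go to p1
p1 | c[c]c__
After 17 steps: state p1, head at 0, tape ccc.

state p1, head at 0, tape ccc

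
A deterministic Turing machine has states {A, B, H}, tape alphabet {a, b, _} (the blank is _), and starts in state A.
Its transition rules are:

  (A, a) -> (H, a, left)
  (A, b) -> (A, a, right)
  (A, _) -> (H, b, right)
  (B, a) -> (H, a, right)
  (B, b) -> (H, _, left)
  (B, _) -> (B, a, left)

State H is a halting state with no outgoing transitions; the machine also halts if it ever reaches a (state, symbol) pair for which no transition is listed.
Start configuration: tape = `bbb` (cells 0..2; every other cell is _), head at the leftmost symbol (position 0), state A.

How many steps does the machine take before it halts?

4

state=A head=0 tape=[b]bb__   (A,b)→(A,a,right)
state=A head=1 tape=a[b]b__   (A,b)→(A,a,right)
state=A head=2 tape=aa[b]__   (A,b)→(A,a,right)
state=A head=3 tape=aaa[_]_   (A,_)→(H,b,right)
state=H head=4 tape=aaab[_]
M halts after 4 transitions.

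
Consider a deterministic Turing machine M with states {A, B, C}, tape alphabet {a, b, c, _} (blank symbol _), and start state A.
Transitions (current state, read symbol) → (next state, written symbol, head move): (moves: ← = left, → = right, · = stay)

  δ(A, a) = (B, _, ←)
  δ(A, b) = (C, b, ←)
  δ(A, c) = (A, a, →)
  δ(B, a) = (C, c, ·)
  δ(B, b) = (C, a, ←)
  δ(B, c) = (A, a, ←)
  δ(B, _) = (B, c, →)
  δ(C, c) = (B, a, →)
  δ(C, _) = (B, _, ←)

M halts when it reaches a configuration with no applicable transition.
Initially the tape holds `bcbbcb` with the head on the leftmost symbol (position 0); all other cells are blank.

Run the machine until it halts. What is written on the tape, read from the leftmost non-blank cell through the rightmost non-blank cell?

cacaabcb

A | __[b]cbbcb   read b → write b, move ←, go to C
C | _[_]bcbbcb   read _ → write _, move ←, go to B
B | [_]_bcbbcb   read _ → write c, move →, go to B
B | c[_]bcbbcb   read _ → write c, move →, go to B
B | cc[b]cbbcb   read b → write a, move ←, go to C
C | c[c]acbbcb   read c → write a, move →, go to B
B | ca[a]cbbcb   read a → write c, move ·, go to C
C | ca[c]cbbcb   read c → write a, move →, go to B
B | caa[c]bbcb   read c → write a, move ←, go to A
A | ca[a]abbcb   read a → write _, move ←, go to B
B | c[a]_abbcb   read a → write c, move ·, go to C
C | c[c]_abbcb   read c → write a, move →, go to B
B | ca[_]abbcb   read _ → write c, move →, go to B
B | cac[a]bbcb   read a → write c, move ·, go to C
C | cac[c]bbcb   read c → write a, move →, go to B
B | caca[b]bcb   read b → write a, move ←, go to C
C | cac[a]abcb
The non-blank tape span at halt is cacaabcb.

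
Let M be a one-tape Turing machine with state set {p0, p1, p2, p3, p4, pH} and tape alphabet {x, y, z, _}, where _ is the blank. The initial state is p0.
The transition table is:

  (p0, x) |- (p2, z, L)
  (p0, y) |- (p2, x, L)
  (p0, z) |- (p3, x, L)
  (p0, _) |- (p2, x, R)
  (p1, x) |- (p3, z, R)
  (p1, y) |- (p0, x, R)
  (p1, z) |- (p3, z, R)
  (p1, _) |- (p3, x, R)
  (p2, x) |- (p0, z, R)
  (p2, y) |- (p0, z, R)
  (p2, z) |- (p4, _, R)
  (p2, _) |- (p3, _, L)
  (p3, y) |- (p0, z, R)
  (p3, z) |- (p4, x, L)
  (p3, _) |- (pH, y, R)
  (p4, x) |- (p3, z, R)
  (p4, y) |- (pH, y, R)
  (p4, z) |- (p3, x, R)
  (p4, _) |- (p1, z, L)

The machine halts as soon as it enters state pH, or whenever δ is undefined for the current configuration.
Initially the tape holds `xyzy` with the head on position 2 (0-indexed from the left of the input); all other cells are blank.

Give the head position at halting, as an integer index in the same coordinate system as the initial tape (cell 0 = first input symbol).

state=p0 head=2 tape=xy[z]y__   (p0,z)→(p3,x,L)
state=p3 head=1 tape=x[y]xy__   (p3,y)→(p0,z,R)
state=p0 head=2 tape=xz[x]y__   (p0,x)→(p2,z,L)
state=p2 head=1 tape=x[z]zy__   (p2,z)→(p4,_,R)
state=p4 head=2 tape=x_[z]y__   (p4,z)→(p3,x,R)
state=p3 head=3 tape=x_x[y]__   (p3,y)→(p0,z,R)
state=p0 head=4 tape=x_xz[_]_   (p0,_)→(p2,x,R)
state=p2 head=5 tape=x_xzx[_]   (p2,_)→(p3,_,L)
state=p3 head=4 tape=x_xz[x]_
At halt the head is at cell 4.

4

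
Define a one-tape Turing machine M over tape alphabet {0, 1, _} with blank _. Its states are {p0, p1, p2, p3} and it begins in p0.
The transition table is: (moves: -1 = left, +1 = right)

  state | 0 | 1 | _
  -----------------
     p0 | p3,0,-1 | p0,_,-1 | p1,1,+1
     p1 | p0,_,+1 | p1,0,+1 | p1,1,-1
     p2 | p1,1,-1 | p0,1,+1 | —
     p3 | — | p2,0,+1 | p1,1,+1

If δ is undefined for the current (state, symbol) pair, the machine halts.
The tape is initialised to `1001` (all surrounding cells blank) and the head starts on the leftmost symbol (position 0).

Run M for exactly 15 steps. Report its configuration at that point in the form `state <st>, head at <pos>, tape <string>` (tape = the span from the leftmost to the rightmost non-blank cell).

state p1, head at 3, tape 001001

state=p0 head=0 tape=_[1]001_   (p0,1)→(p0,_,-1)
state=p0 head=-1 tape=[_]_001_   (p0,_)→(p1,1,+1)
state=p1 head=0 tape=1[_]001_   (p1,_)→(p1,1,-1)
state=p1 head=-1 tape=[1]1001_   (p1,1)→(p1,0,+1)
state=p1 head=0 tape=0[1]001_   (p1,1)→(p1,0,+1)
state=p1 head=1 tape=00[0]01_   (p1,0)→(p0,_,+1)
state=p0 head=2 tape=00_[0]1_   (p0,0)→(p3,0,-1)
state=p3 head=1 tape=00[_]01_   (p3,_)→(p1,1,+1)
state=p1 head=2 tape=001[0]1_   (p1,0)→(p0,_,+1)
state=p0 head=3 tape=001_[1]_   (p0,1)→(p0,_,-1)
state=p0 head=2 tape=001[_]__   (p0,_)→(p1,1,+1)
state=p1 head=3 tape=0011[_]_   (p1,_)→(p1,1,-1)
state=p1 head=2 tape=001[1]1_   (p1,1)→(p1,0,+1)
state=p1 head=3 tape=0010[1]_   (p1,1)→(p1,0,+1)
state=p1 head=4 tape=00100[_]   (p1,_)→(p1,1,-1)
state=p1 head=3 tape=0010[0]1
After 15 steps: state p1, head at 3, tape 001001.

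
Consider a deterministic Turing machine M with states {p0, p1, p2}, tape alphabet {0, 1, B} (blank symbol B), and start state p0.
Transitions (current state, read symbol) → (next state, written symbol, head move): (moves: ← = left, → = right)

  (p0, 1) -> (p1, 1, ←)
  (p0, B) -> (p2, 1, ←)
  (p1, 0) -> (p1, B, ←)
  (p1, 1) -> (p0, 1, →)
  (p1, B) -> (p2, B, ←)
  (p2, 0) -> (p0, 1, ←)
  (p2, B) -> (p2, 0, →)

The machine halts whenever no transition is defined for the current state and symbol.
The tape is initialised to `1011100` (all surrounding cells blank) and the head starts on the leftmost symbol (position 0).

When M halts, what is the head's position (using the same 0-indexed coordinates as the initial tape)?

0

p0 | BB[1]011100   read 1 → write 1, move ←, go to p1
p1 | B[B]1011100   read B → write B, move ←, go to p2
p2 | [B]B1011100   read B → write 0, move →, go to p2
p2 | 0[B]1011100   read B → write 0, move →, go to p2
p2 | 00[1]011100
At halt the head is at cell 0.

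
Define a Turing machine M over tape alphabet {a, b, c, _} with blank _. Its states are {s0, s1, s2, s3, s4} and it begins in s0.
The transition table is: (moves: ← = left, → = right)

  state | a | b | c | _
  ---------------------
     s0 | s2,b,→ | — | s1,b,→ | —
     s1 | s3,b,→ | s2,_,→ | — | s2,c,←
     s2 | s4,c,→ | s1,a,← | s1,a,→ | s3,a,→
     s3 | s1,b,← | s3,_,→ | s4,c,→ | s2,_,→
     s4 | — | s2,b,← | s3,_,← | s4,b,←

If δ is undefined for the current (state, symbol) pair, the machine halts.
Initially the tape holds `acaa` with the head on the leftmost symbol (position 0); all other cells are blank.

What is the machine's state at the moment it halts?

s4

s0 | [a]caa   read a → write b, move →, go to s2
s2 | b[c]aa   read c → write a, move →, go to s1
s1 | ba[a]a   read a → write b, move →, go to s3
s3 | bab[a]   read a → write b, move ←, go to s1
s1 | ba[b]b   read b → write _, move →, go to s2
s2 | ba_[b]   read b → write a, move ←, go to s1
s1 | ba[_]a   read _ → write c, move ←, go to s2
s2 | b[a]ca   read a → write c, move →, go to s4
s4 | bc[c]a   read c → write _, move ←, go to s3
s3 | b[c]_a   read c → write c, move →, go to s4
s4 | bc[_]a   read _ → write b, move ←, go to s4
s4 | b[c]ba   read c → write _, move ←, go to s3
s3 | [b]_ba   read b → write _, move →, go to s3
s3 | _[_]ba   read _ → write _, move →, go to s2
s2 | __[b]a   read b → write a, move ←, go to s1
s1 | _[_]aa   read _ → write c, move ←, go to s2
s2 | [_]caa   read _ → write a, move →, go to s3
s3 | a[c]aa   read c → write c, move →, go to s4
s4 | ac[a]a
No transition is defined for (s4, a); M halts in state s4.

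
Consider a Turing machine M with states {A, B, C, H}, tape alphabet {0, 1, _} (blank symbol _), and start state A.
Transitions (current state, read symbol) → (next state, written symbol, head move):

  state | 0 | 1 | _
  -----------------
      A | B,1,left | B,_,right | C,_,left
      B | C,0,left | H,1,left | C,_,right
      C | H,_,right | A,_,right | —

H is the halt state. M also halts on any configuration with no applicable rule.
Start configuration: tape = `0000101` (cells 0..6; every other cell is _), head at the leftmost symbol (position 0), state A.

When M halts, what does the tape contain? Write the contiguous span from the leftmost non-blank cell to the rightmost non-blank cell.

A | _[0]000101   read 0 → write 1, move left, go to B
B | [_]1000101   read _ → write _, move right, go to C
C | _[1]000101   read 1 → write _, move right, go to A
A | __[0]00101   read 0 → write 1, move left, go to B
B | _[_]100101   read _ → write _, move right, go to C
C | __[1]00101   read 1 → write _, move right, go to A
A | ___[0]0101   read 0 → write 1, move left, go to B
B | __[_]10101   read _ → write _, move right, go to C
C | ___[1]0101   read 1 → write _, move right, go to A
A | ____[0]101   read 0 → write 1, move left, go to B
B | ___[_]1101   read _ → write _, move right, go to C
C | ____[1]101   read 1 → write _, move right, go to A
A | _____[1]01   read 1 → write _, move right, go to B
B | ______[0]1   read 0 → write 0, move left, go to C
C | _____[_]01
The non-blank tape span at halt is 01.

01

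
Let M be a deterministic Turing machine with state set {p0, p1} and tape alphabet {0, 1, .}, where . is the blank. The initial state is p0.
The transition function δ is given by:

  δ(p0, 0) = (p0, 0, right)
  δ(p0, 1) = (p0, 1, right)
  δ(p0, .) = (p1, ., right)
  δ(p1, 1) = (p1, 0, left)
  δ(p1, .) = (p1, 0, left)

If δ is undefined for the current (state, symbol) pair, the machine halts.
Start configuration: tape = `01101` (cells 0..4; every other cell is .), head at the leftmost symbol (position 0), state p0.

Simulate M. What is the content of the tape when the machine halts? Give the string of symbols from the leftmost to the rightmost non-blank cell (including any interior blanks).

0110000

p0 | [0]1101..   read 0 → write 0, move right, go to p0
p0 | 0[1]101..   read 1 → write 1, move right, go to p0
p0 | 01[1]01..   read 1 → write 1, move right, go to p0
p0 | 011[0]1..   read 0 → write 0, move right, go to p0
p0 | 0110[1]..   read 1 → write 1, move right, go to p0
p0 | 01101[.].   read . → write ., move right, go to p1
p1 | 01101.[.]   read . → write 0, move left, go to p1
p1 | 01101[.]0   read . → write 0, move left, go to p1
p1 | 0110[1]00   read 1 → write 0, move left, go to p1
p1 | 011[0]000
The non-blank tape span at halt is 0110000.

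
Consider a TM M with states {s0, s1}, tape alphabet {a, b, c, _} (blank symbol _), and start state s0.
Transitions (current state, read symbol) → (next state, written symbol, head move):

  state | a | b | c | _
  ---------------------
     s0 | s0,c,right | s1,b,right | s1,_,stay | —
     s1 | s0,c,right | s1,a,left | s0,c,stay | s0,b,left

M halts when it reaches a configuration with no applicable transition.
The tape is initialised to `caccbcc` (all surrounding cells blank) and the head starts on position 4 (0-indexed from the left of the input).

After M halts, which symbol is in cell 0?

s0 | _cacc[b]cc   read b → write b, move right, go to s1
s1 | _caccb[c]c   read c → write c, move stay, go to s0
s0 | _caccb[c]c   read c → write _, move stay, go to s1
s1 | _caccb[_]c   read _ → write b, move left, go to s0
s0 | _cacc[b]bc   read b → write b, move right, go to s1
s1 | _caccb[b]c   read b → write a, move left, go to s1
s1 | _cacc[b]ac   read b → write a, move left, go to s1
s1 | _cac[c]aac   read c → write c, move stay, go to s0
s0 | _cac[c]aac   read c → write _, move stay, go to s1
s1 | _cac[_]aac   read _ → write b, move left, go to s0
s0 | _ca[c]baac   read c → write _, move stay, go to s1
s1 | _ca[_]baac   read _ → write b, move left, go to s0
s0 | _c[a]bbaac   read a → write c, move right, go to s0
s0 | _cc[b]baac   read b → write b, move right, go to s1
s1 | _ccb[b]aac   read b → write a, move left, go to s1
s1 | _cc[b]aaac   read b → write a, move left, go to s1
s1 | _c[c]aaaac   read c → write c, move stay, go to s0
s0 | _c[c]aaaac   read c → write _, move stay, go to s1
s1 | _c[_]aaaac   read _ → write b, move left, go to s0
s0 | _[c]baaaac   read c → write _, move stay, go to s1
s1 | _[_]baaaac   read _ → write b, move left, go to s0
s0 | [_]bbaaaac
Cell 0 holds b when M halts.

b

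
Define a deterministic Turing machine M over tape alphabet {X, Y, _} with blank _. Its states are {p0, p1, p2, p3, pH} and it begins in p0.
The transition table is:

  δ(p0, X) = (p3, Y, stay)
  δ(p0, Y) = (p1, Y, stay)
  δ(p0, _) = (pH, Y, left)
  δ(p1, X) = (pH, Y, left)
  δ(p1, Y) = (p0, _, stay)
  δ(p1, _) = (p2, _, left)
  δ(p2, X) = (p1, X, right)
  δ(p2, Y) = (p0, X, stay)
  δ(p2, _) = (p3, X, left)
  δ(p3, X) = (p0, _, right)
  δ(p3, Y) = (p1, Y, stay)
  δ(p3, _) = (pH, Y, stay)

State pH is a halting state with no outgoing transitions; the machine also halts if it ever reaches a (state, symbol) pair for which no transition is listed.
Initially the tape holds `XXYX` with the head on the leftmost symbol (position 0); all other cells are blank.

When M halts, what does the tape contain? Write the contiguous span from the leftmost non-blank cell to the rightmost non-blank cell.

YXYX

p0 | _[X]XYX   read X → write Y, move stay, go to p3
p3 | _[Y]XYX   read Y → write Y, move stay, go to p1
p1 | _[Y]XYX   read Y → write _, move stay, go to p0
p0 | _[_]XYX   read _ → write Y, move left, go to pH
pH | [_]YXYX
The non-blank tape span at halt is YXYX.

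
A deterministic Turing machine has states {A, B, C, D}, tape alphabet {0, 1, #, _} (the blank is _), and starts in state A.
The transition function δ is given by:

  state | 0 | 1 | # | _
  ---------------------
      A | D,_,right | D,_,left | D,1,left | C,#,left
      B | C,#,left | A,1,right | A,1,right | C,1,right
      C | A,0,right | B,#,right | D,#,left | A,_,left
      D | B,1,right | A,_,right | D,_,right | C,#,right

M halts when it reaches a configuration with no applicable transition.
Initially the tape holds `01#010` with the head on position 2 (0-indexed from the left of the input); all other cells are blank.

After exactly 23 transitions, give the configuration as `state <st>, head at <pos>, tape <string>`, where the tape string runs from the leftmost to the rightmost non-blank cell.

state D, head at 7, tape 1#1__#

state=A head=2 tape=01[#]010___   (A,#)→(D,1,left)
state=D head=1 tape=0[1]1010___   (D,1)→(A,_,right)
state=A head=2 tape=0_[1]010___   (A,1)→(D,_,left)
state=D head=1 tape=0[_]_010___   (D,_)→(C,#,right)
state=C head=2 tape=0#[_]010___   (C,_)→(A,_,left)
state=A head=1 tape=0[#]_010___   (A,#)→(D,1,left)
state=D head=0 tape=[0]1_010___   (D,0)→(B,1,right)
state=B head=1 tape=1[1]_010___   (B,1)→(A,1,right)
state=A head=2 tape=11[_]010___   (A,_)→(C,#,left)
state=C head=1 tape=1[1]#010___   (C,1)→(B,#,right)
state=B head=2 tape=1#[#]010___   (B,#)→(A,1,right)
state=A head=3 tape=1#1[0]10___   (A,0)→(D,_,right)
state=D head=4 tape=1#1_[1]0___   (D,1)→(A,_,right)
state=A head=5 tape=1#1__[0]___   (A,0)→(D,_,right)
state=D head=6 tape=1#1___[_]__   (D,_)→(C,#,right)
state=C head=7 tape=1#1___#[_]_   (C,_)→(A,_,left)
state=A head=6 tape=1#1___[#]__   (A,#)→(D,1,left)
state=D head=5 tape=1#1__[_]1__   (D,_)→(C,#,right)
state=C head=6 tape=1#1__#[1]__   (C,1)→(B,#,right)
state=B head=7 tape=1#1__##[_]_   (B,_)→(C,1,right)
state=C head=8 tape=1#1__##1[_]   (C,_)→(A,_,left)
state=A head=7 tape=1#1__##[1]_   (A,1)→(D,_,left)
state=D head=6 tape=1#1__#[#]__   (D,#)→(D,_,right)
state=D head=7 tape=1#1__#_[_]_
After 23 steps: state D, head at 7, tape 1#1__#.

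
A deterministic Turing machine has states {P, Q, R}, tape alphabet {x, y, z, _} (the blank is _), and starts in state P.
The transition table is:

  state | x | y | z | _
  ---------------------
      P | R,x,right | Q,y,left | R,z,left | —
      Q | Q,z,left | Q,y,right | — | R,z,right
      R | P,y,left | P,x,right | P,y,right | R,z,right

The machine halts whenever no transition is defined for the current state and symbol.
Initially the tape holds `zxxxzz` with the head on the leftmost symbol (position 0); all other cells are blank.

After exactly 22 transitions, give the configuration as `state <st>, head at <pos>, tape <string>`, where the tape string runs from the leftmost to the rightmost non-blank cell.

state R, head at 4, tape zyxxxyz

state=P head=0 tape=_[z]xxxzz   (P,z)→(R,z,left)
state=R head=-1 tape=[_]zxxxzz   (R,_)→(R,z,right)
state=R head=0 tape=z[z]xxxzz   (R,z)→(P,y,right)
state=P head=1 tape=zy[x]xxzz   (P,x)→(R,x,right)
state=R head=2 tape=zyx[x]xzz   (R,x)→(P,y,left)
state=P head=1 tape=zy[x]yxzz   (P,x)→(R,x,right)
state=R head=2 tape=zyx[y]xzz   (R,y)→(P,x,right)
state=P head=3 tape=zyxx[x]zz   (P,x)→(R,x,right)
state=R head=4 tape=zyxxx[z]z   (R,z)→(P,y,right)
state=P head=5 tape=zyxxxy[z]   (P,z)→(R,z,left)
state=R head=4 tape=zyxxx[y]z   (R,y)→(P,x,right)
state=P head=5 tape=zyxxxx[z]   (P,z)→(R,z,left)
state=R head=4 tape=zyxxx[x]z   (R,x)→(P,y,left)
state=P head=3 tape=zyxx[x]yz   (P,x)→(R,x,right)
state=R head=4 tape=zyxxx[y]z   (R,y)→(P,x,right)
state=P head=5 tape=zyxxxx[z]   (P,z)→(R,z,left)
state=R head=4 tape=zyxxx[x]z   (R,x)→(P,y,left)
state=P head=3 tape=zyxx[x]yz   (P,x)→(R,x,right)
state=R head=4 tape=zyxxx[y]z   (R,y)→(P,x,right)
state=P head=5 tape=zyxxxx[z]   (P,z)→(R,z,left)
state=R head=4 tape=zyxxx[x]z   (R,x)→(P,y,left)
state=P head=3 tape=zyxx[x]yz   (P,x)→(R,x,right)
state=R head=4 tape=zyxxx[y]z
After 22 steps: state R, head at 4, tape zyxxxyz.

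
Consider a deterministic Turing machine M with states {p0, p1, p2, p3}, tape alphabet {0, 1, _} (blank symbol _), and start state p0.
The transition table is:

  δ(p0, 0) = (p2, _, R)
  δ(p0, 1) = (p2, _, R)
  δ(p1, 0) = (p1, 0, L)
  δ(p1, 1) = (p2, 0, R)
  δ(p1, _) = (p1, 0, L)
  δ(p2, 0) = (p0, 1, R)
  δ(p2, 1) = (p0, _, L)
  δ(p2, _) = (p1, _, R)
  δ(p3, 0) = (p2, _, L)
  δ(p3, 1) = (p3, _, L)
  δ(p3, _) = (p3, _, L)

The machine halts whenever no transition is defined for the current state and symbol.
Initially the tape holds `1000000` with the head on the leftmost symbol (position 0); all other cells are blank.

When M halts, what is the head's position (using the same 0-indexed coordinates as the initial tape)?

state=p0 head=0 tape=[1]000000___   (p0,1)→(p2,_,R)
state=p2 head=1 tape=_[0]00000___   (p2,0)→(p0,1,R)
state=p0 head=2 tape=_1[0]0000___   (p0,0)→(p2,_,R)
state=p2 head=3 tape=_1_[0]000___   (p2,0)→(p0,1,R)
state=p0 head=4 tape=_1_1[0]00___   (p0,0)→(p2,_,R)
state=p2 head=5 tape=_1_1_[0]0___   (p2,0)→(p0,1,R)
state=p0 head=6 tape=_1_1_1[0]___   (p0,0)→(p2,_,R)
state=p2 head=7 tape=_1_1_1_[_]__   (p2,_)→(p1,_,R)
state=p1 head=8 tape=_1_1_1__[_]_   (p1,_)→(p1,0,L)
state=p1 head=7 tape=_1_1_1_[_]0_   (p1,_)→(p1,0,L)
state=p1 head=6 tape=_1_1_1[_]00_   (p1,_)→(p1,0,L)
state=p1 head=5 tape=_1_1_[1]000_   (p1,1)→(p2,0,R)
state=p2 head=6 tape=_1_1_0[0]00_   (p2,0)→(p0,1,R)
state=p0 head=7 tape=_1_1_01[0]0_   (p0,0)→(p2,_,R)
state=p2 head=8 tape=_1_1_01_[0]_   (p2,0)→(p0,1,R)
state=p0 head=9 tape=_1_1_01_1[_]
At halt the head is at cell 9.

9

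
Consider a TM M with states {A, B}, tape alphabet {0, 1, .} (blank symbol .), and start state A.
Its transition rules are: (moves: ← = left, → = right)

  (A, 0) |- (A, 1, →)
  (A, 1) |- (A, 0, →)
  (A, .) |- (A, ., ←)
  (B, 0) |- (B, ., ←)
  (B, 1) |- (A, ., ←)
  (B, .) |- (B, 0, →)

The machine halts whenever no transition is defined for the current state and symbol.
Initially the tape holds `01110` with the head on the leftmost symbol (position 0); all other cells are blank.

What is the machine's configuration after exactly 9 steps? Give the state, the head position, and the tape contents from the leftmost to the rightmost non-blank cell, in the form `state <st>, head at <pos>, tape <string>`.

state=A head=0 tape=[0]1110.   (A,0)→(A,1,→)
state=A head=1 tape=1[1]110.   (A,1)→(A,0,→)
state=A head=2 tape=10[1]10.   (A,1)→(A,0,→)
state=A head=3 tape=100[1]0.   (A,1)→(A,0,→)
state=A head=4 tape=1000[0].   (A,0)→(A,1,→)
state=A head=5 tape=10001[.]   (A,.)→(A,.,←)
state=A head=4 tape=1000[1].   (A,1)→(A,0,→)
state=A head=5 tape=10000[.]   (A,.)→(A,.,←)
state=A head=4 tape=1000[0].   (A,0)→(A,1,→)
state=A head=5 tape=10001[.]
After 9 steps: state A, head at 5, tape 10001.

state A, head at 5, tape 10001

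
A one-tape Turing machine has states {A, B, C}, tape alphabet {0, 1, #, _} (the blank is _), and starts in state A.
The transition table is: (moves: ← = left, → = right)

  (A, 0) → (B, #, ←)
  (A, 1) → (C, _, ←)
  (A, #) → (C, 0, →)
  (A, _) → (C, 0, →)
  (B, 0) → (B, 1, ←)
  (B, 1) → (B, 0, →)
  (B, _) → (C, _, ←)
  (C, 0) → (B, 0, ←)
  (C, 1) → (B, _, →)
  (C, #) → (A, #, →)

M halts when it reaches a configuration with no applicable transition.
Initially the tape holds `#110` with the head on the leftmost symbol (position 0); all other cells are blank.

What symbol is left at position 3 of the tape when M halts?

1

A | __[#]110   read # → write 0, move →, go to C
C | __0[1]10   read 1 → write _, move →, go to B
B | __0_[1]0   read 1 → write 0, move →, go to B
B | __0_0[0]   read 0 → write 1, move ←, go to B
B | __0_[0]1   read 0 → write 1, move ←, go to B
B | __0[_]11   read _ → write _, move ←, go to C
C | __[0]_11   read 0 → write 0, move ←, go to B
B | _[_]0_11   read _ → write _, move ←, go to C
C | [_]_0_11
Cell 3 holds 1 when M halts.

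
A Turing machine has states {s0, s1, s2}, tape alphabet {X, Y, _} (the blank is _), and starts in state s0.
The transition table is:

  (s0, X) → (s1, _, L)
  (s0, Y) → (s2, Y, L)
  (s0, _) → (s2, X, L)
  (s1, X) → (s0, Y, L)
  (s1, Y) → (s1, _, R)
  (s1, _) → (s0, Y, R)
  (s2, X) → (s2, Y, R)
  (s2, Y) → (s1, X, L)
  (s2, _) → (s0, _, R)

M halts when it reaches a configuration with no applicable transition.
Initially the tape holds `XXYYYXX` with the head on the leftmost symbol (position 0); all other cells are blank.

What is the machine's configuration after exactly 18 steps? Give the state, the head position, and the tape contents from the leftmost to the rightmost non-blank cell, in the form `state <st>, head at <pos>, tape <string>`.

state=s0 head=0 tape=__[X]XYYYXX   (s0,X)→(s1,_,L)
state=s1 head=-1 tape=_[_]_XYYYXX   (s1,_)→(s0,Y,R)
state=s0 head=0 tape=_Y[_]XYYYXX   (s0,_)→(s2,X,L)
state=s2 head=-1 tape=_[Y]XXYYYXX   (s2,Y)→(s1,X,L)
state=s1 head=-2 tape=[_]XXXYYYXX   (s1,_)→(s0,Y,R)
state=s0 head=-1 tape=Y[X]XXYYYXX   (s0,X)→(s1,_,L)
state=s1 head=-2 tape=[Y]_XXYYYXX   (s1,Y)→(s1,_,R)
state=s1 head=-1 tape=_[_]XXYYYXX   (s1,_)→(s0,Y,R)
state=s0 head=0 tape=_Y[X]XYYYXX   (s0,X)→(s1,_,L)
state=s1 head=-1 tape=_[Y]_XYYYXX   (s1,Y)→(s1,_,R)
state=s1 head=0 tape=__[_]XYYYXX   (s1,_)→(s0,Y,R)
state=s0 head=1 tape=__Y[X]YYYXX   (s0,X)→(s1,_,L)
state=s1 head=0 tape=__[Y]_YYYXX   (s1,Y)→(s1,_,R)
state=s1 head=1 tape=___[_]YYYXX   (s1,_)→(s0,Y,R)
state=s0 head=2 tape=___Y[Y]YYXX   (s0,Y)→(s2,Y,L)
state=s2 head=1 tape=___[Y]YYYXX   (s2,Y)→(s1,X,L)
state=s1 head=0 tape=__[_]XYYYXX   (s1,_)→(s0,Y,R)
state=s0 head=1 tape=__Y[X]YYYXX   (s0,X)→(s1,_,L)
state=s1 head=0 tape=__[Y]_YYYXX
After 18 steps: state s1, head at 0, tape Y_YYYXX.

state s1, head at 0, tape Y_YYYXX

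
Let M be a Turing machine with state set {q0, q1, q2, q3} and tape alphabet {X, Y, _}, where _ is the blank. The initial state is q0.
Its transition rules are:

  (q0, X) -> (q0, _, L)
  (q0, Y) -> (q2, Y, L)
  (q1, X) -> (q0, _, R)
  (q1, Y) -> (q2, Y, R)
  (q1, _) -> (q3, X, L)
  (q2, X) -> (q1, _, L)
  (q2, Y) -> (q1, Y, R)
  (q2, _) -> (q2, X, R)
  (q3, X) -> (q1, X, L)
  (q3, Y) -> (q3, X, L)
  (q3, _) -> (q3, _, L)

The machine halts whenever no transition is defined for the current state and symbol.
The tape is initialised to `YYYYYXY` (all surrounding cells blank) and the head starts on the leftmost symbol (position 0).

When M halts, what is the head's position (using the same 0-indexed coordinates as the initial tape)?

6

state=q0 head=0 tape=_[Y]YYYYXY_   (q0,Y)→(q2,Y,L)
state=q2 head=-1 tape=[_]YYYYYXY_   (q2,_)→(q2,X,R)
state=q2 head=0 tape=X[Y]YYYYXY_   (q2,Y)→(q1,Y,R)
state=q1 head=1 tape=XY[Y]YYYXY_   (q1,Y)→(q2,Y,R)
state=q2 head=2 tape=XYY[Y]YYXY_   (q2,Y)→(q1,Y,R)
state=q1 head=3 tape=XYYY[Y]YXY_   (q1,Y)→(q2,Y,R)
state=q2 head=4 tape=XYYYY[Y]XY_   (q2,Y)→(q1,Y,R)
state=q1 head=5 tape=XYYYYY[X]Y_   (q1,X)→(q0,_,R)
state=q0 head=6 tape=XYYYYY_[Y]_   (q0,Y)→(q2,Y,L)
state=q2 head=5 tape=XYYYYY[_]Y_   (q2,_)→(q2,X,R)
state=q2 head=6 tape=XYYYYYX[Y]_   (q2,Y)→(q1,Y,R)
state=q1 head=7 tape=XYYYYYXY[_]   (q1,_)→(q3,X,L)
state=q3 head=6 tape=XYYYYYX[Y]X   (q3,Y)→(q3,X,L)
state=q3 head=5 tape=XYYYYY[X]XX   (q3,X)→(q1,X,L)
state=q1 head=4 tape=XYYYY[Y]XXX   (q1,Y)→(q2,Y,R)
state=q2 head=5 tape=XYYYYY[X]XX   (q2,X)→(q1,_,L)
state=q1 head=4 tape=XYYYY[Y]_XX   (q1,Y)→(q2,Y,R)
state=q2 head=5 tape=XYYYYY[_]XX   (q2,_)→(q2,X,R)
state=q2 head=6 tape=XYYYYYX[X]X   (q2,X)→(q1,_,L)
state=q1 head=5 tape=XYYYYY[X]_X   (q1,X)→(q0,_,R)
state=q0 head=6 tape=XYYYYY_[_]X
At halt the head is at cell 6.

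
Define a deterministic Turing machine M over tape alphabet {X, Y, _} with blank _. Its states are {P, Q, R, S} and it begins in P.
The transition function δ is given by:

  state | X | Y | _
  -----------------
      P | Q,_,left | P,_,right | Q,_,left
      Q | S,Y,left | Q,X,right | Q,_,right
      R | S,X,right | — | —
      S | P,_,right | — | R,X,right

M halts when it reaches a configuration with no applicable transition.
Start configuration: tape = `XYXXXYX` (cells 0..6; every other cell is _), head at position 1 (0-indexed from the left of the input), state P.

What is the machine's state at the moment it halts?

R

P | X[Y]XXXYX   read Y → write _, move right, go to P
P | X_[X]XXYX   read X → write _, move left, go to Q
Q | X[_]_XXYX   read _ → write _, move right, go to Q
Q | X_[_]XXYX   read _ → write _, move right, go to Q
Q | X__[X]XYX   read X → write Y, move left, go to S
S | X_[_]YXYX   read _ → write X, move right, go to R
R | X_X[Y]XYX
No transition is defined for (R, Y); M halts in state R.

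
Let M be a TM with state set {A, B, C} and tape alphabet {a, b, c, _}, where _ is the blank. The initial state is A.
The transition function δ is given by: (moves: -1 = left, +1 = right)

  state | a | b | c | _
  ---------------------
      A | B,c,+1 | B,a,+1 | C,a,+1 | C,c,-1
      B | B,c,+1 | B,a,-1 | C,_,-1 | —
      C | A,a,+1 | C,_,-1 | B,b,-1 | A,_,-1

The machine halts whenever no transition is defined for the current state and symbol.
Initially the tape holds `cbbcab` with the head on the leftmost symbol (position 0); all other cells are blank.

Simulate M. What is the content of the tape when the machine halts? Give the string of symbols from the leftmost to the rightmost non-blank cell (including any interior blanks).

aaaaaac

state=A head=0 tape=[c]bbcab__   (A,c)→(C,a,+1)
state=C head=1 tape=a[b]bcab__   (C,b)→(C,_,-1)
state=C head=0 tape=[a]_bcab__   (C,a)→(A,a,+1)
state=A head=1 tape=a[_]bcab__   (A,_)→(C,c,-1)
state=C head=0 tape=[a]cbcab__   (C,a)→(A,a,+1)
state=A head=1 tape=a[c]bcab__   (A,c)→(C,a,+1)
state=C head=2 tape=aa[b]cab__   (C,b)→(C,_,-1)
state=C head=1 tape=a[a]_cab__   (C,a)→(A,a,+1)
state=A head=2 tape=aa[_]cab__   (A,_)→(C,c,-1)
state=C head=1 tape=a[a]ccab__   (C,a)→(A,a,+1)
state=A head=2 tape=aa[c]cab__   (A,c)→(C,a,+1)
state=C head=3 tape=aaa[c]ab__   (C,c)→(B,b,-1)
state=B head=2 tape=aa[a]bab__   (B,a)→(B,c,+1)
state=B head=3 tape=aac[b]ab__   (B,b)→(B,a,-1)
state=B head=2 tape=aa[c]aab__   (B,c)→(C,_,-1)
state=C head=1 tape=a[a]_aab__   (C,a)→(A,a,+1)
state=A head=2 tape=aa[_]aab__   (A,_)→(C,c,-1)
state=C head=1 tape=a[a]caab__   (C,a)→(A,a,+1)
state=A head=2 tape=aa[c]aab__   (A,c)→(C,a,+1)
state=C head=3 tape=aaa[a]ab__   (C,a)→(A,a,+1)
state=A head=4 tape=aaaa[a]b__   (A,a)→(B,c,+1)
state=B head=5 tape=aaaac[b]__   (B,b)→(B,a,-1)
state=B head=4 tape=aaaa[c]a__   (B,c)→(C,_,-1)
state=C head=3 tape=aaa[a]_a__   (C,a)→(A,a,+1)
state=A head=4 tape=aaaa[_]a__   (A,_)→(C,c,-1)
state=C head=3 tape=aaa[a]ca__   (C,a)→(A,a,+1)
state=A head=4 tape=aaaa[c]a__   (A,c)→(C,a,+1)
state=C head=5 tape=aaaaa[a]__   (C,a)→(A,a,+1)
state=A head=6 tape=aaaaaa[_]_   (A,_)→(C,c,-1)
state=C head=5 tape=aaaaa[a]c_   (C,a)→(A,a,+1)
state=A head=6 tape=aaaaaa[c]_   (A,c)→(C,a,+1)
state=C head=7 tape=aaaaaaa[_]   (C,_)→(A,_,-1)
state=A head=6 tape=aaaaaa[a]_   (A,a)→(B,c,+1)
state=B head=7 tape=aaaaaac[_]
The non-blank tape span at halt is aaaaaac.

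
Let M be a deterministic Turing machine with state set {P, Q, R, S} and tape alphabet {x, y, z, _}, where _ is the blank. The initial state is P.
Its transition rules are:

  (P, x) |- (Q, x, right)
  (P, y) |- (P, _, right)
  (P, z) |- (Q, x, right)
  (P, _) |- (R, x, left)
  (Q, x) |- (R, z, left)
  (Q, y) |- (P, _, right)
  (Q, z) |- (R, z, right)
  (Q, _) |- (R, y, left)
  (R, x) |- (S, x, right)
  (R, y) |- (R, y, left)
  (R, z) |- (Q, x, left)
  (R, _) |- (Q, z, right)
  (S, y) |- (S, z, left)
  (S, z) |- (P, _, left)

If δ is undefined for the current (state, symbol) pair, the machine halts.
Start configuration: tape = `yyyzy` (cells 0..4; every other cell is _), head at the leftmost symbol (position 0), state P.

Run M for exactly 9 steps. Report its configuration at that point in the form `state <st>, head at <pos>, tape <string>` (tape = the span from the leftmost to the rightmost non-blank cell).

state Q, head at 3, tape xxz

P | [y]yyzy_   read y → write _, move right, go to P
P | _[y]yzy_   read y → write _, move right, go to P
P | __[y]zy_   read y → write _, move right, go to P
P | ___[z]y_   read z → write x, move right, go to Q
Q | ___x[y]_   read y → write _, move right, go to P
P | ___x_[_]   read _ → write x, move left, go to R
R | ___x[_]x   read _ → write z, move right, go to Q
Q | ___xz[x]   read x → write z, move left, go to R
R | ___x[z]z   read z → write x, move left, go to Q
Q | ___[x]xz
After 9 steps: state Q, head at 3, tape xxz.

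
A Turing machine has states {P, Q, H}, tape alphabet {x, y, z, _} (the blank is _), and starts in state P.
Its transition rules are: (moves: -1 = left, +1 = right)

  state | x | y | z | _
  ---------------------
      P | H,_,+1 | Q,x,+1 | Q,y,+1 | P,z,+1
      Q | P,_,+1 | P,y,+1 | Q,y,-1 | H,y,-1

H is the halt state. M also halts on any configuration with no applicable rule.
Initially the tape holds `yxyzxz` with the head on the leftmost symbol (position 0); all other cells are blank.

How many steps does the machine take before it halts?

P | [y]xyzxz_   read y → write x, move +1, go to Q
Q | x[x]yzxz_   read x → write _, move +1, go to P
P | x_[y]zxz_   read y → write x, move +1, go to Q
Q | x_x[z]xz_   read z → write y, move -1, go to Q
Q | x_[x]yxz_   read x → write _, move +1, go to P
P | x__[y]xz_   read y → write x, move +1, go to Q
Q | x__x[x]z_   read x → write _, move +1, go to P
P | x__x_[z]_   read z → write y, move +1, go to Q
Q | x__x_y[_]   read _ → write y, move -1, go to H
H | x__x_[y]y
M halts after 9 transitions.

9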